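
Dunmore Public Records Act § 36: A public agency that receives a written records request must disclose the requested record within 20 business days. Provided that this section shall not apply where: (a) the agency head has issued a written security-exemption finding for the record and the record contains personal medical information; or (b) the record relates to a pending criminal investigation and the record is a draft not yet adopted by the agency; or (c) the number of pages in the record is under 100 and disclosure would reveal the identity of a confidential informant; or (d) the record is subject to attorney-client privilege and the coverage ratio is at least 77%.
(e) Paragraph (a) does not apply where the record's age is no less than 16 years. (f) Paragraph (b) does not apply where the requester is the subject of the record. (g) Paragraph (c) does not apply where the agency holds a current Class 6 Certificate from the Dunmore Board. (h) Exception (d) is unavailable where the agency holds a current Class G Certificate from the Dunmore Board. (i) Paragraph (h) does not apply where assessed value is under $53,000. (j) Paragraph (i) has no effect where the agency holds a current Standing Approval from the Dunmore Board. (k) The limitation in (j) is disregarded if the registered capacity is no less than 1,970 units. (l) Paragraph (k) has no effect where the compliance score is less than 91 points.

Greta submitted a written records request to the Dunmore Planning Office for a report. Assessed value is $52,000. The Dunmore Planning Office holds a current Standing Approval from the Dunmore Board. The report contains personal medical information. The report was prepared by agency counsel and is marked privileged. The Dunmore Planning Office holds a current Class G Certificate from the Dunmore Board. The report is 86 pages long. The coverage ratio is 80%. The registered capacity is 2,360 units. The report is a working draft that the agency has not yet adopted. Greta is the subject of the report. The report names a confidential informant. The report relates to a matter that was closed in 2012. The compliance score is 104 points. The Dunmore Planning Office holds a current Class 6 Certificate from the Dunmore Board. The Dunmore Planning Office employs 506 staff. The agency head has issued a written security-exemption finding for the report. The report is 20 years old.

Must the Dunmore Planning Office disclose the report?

No — exception (d) applies; the Dunmore Planning Office is not required to disclose the report.

Exception (a)'s conditions are all satisfied: a written security-exemption finding has been issued; the report contains personal medical information. Turning to paragraph (e): (e) operates against (a): the record's age is 20 years, meeting the 16 years threshold. So (a) is unavailable.
Exception (b) does not apply: the report relates to a closed matter.
Exception (c): the number of pages in the record is 86, under the 100 limit; the report names a confidential informant — every condition holds. Turning to paragraph (g): (g) operates against (c): a current Class 6 Certificate is held. So (c) is unavailable.
Exception (d) is satisfied on its face — the report is privileged; the coverage ratio is 80%, meeting the 77% threshold. Considering the limiting provisions: (h) would limit (d) — a current Class G Certificate is held — but (i) sets (h) aside: (i) operates — assessed value is $52,000, under the $53,000 limit. (j) applies (a current Standing Approval is held), but yields to (k): (k) operates — the registered capacity is 2,360 units, meeting the 1,970 units threshold. (l) is inapplicable (the compliance score is 104 points, not less than 91 points), so (k) stands. So (d) applies.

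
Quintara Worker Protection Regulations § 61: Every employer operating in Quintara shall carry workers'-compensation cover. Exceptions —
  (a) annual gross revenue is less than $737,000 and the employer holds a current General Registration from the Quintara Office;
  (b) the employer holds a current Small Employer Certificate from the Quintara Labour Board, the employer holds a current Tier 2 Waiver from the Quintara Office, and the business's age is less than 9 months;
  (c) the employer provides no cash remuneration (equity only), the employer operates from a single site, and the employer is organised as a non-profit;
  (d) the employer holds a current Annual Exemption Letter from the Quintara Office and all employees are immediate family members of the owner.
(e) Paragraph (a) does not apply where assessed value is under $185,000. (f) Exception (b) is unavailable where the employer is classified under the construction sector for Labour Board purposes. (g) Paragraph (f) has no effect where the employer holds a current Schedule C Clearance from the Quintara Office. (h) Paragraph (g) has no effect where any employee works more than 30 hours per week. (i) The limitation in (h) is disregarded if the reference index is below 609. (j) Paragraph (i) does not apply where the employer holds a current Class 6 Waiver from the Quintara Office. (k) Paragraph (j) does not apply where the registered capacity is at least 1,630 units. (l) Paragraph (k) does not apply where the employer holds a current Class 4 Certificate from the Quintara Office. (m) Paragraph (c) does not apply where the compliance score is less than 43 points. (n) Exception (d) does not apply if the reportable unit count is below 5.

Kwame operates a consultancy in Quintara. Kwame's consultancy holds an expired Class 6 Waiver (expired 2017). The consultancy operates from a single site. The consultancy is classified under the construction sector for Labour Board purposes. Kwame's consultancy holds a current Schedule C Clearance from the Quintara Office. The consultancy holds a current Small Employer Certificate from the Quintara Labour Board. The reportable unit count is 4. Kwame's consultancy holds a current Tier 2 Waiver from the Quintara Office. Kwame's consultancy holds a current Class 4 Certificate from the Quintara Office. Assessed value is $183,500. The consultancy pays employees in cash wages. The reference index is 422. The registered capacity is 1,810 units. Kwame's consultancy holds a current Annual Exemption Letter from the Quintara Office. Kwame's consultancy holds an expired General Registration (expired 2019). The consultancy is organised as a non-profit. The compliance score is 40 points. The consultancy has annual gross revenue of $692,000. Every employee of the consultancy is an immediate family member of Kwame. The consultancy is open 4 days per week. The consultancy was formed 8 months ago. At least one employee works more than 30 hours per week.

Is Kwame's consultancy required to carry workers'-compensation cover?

No — exception (b) applies; Kwame's consultancy is not required to carry workers'-compensation cover.

Exception (a) does not apply: the General Registration is not current.
Exception (b) is satisfied on its face — a current Small Employer Certificate is held; a current Tier 2 Waiver is held; the business's age is 8 months, less than the 9 months limit. Considering the limiting provisions: (f) would limit (b) — the consultancy is classified under the construction sector — but (g) sets (f) aside: (g) is triggered — a current Schedule C Clearance is held. (h) is engaged (at least one employee exceeds 30 hours/week), but is set aside by (i): (i) applies — the reference index is 422, below the 609 limit. (j), which would lift (i), is not triggered — the Class 6 Waiver is not current. Exception (b) stands.
Exception (c) fails — employees are paid cash wages.
Exception (d): a current Annual Exemption Letter is held; every employee is an immediate family member — every condition holds. Turning to paragraph (n): (n) operates against (d): the reportable unit count is 4, below the 5 limit. So (d) is unavailable.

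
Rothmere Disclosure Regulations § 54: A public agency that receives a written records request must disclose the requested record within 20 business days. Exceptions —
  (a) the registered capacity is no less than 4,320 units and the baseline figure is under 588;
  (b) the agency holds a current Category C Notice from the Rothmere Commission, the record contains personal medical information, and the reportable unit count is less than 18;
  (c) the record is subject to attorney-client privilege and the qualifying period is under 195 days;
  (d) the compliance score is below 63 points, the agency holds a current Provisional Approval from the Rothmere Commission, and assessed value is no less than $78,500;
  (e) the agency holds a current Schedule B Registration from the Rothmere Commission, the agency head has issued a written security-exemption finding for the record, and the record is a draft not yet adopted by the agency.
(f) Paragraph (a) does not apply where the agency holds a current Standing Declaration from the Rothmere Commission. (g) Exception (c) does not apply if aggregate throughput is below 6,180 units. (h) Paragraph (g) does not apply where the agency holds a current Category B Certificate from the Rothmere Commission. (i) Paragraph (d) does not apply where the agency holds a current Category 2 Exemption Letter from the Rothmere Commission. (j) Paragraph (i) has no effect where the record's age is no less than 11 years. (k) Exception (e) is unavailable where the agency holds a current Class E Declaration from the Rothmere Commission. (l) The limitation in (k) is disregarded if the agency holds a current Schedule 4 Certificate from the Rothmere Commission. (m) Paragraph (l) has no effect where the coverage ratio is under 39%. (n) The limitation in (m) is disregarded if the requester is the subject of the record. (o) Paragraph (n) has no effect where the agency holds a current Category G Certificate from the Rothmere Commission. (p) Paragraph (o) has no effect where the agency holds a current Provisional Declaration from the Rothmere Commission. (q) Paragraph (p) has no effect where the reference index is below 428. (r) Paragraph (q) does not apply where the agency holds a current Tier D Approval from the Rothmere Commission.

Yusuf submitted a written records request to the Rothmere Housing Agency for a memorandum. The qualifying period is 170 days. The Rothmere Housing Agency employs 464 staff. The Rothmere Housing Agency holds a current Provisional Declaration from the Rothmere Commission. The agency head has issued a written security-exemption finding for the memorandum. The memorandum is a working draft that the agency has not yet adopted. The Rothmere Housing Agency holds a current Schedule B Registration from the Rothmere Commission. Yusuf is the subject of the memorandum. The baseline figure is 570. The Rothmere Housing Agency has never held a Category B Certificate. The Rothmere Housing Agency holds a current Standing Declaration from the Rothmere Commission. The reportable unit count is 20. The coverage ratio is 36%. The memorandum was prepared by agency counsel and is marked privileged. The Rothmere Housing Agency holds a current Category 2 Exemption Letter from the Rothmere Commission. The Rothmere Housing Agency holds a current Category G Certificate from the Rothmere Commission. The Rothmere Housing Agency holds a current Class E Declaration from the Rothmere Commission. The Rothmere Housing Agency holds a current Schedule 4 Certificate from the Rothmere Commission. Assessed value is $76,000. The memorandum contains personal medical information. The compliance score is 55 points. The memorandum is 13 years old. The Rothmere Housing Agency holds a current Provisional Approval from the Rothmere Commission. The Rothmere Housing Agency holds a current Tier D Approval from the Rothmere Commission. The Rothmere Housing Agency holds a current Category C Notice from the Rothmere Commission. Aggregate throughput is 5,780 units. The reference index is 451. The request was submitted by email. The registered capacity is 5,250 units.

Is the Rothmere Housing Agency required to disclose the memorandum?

Exception (a)'s conditions are all satisfied: the registered capacity is 5,250 units, meeting the 4,320 units threshold; the baseline figure is 570, under the 588 limit. Turning to paragraph (f): (f) operates — a current Standing Declaration is held. So (a) is unavailable.
Exception (b) does not apply: the reportable unit count is 20, not less than 18.
Exception (c)'s conditions are all satisfied: the memorandum is privileged; the qualifying period is 170 days, under the 195 days limit. Turning to paragraphs (g)–(h): (g) is engaged — aggregate throughput is 5,780 units, below the 6,180 units limit. (h) is not engaged (the Category B Certificate is not current), so (g) stands. Exception (c) does not apply.
Exception (d) does not apply: assessed value is $76,000, short of $78,500.
Exception (e) is satisfied on its face — a current Schedule B Registration is held; a written security-exemption finding has been issued; the memorandum is an unadopted draft. Considering the limiting provisions: (k) applies (a current Class E Declaration is held), but is overridden by (l): (l) operates against (k): a current Schedule 4 Certificate is held. (m) is engaged (the coverage ratio is 36%, under the 39% limit), but is set aside by (n): (n) is engaged — Yusuf is the subject of the memorandum. (o) is triggered (a current Category G Certificate is held), but is overridden by (p): (p) is engaged — a current Provisional Declaration is held. (q), which would lift (p), is not engaged — the reference index is 451, not below 428. (e) remains available.

No — exception (e) applies; the Rothmere Housing Agency is not required to disclose the memorandum.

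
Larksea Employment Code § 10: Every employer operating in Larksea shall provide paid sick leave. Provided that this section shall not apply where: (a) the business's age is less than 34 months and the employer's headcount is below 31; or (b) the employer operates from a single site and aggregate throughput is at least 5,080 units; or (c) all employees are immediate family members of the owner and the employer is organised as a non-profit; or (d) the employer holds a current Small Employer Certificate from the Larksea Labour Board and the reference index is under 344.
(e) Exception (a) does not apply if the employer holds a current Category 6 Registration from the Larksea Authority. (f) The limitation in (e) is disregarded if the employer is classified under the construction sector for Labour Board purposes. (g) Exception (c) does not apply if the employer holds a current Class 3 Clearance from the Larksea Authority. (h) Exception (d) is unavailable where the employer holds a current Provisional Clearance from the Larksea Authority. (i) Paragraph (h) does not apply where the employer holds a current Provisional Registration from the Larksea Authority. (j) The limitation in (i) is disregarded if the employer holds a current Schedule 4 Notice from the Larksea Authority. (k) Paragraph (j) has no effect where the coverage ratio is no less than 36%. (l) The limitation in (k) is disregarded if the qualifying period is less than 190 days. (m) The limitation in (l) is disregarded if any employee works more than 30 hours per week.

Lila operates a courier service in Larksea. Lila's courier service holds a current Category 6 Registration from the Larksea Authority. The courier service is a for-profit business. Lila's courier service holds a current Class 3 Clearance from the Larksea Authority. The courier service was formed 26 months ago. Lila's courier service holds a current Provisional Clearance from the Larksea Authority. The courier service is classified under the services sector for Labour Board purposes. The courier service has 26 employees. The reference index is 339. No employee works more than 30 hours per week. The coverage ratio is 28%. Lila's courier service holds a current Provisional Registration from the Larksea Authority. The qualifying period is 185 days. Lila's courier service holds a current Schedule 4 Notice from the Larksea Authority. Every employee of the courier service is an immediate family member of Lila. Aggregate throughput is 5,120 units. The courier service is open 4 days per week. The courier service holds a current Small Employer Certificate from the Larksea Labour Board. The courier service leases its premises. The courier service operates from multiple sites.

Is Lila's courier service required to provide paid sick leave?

Exception (a) is satisfied on its face — the business's age is 26 months, less than the 34 months limit; the employer's headcount is 26, below the 31 limit. However, paragraphs (e)–(f) must be considered: (e) operates against (a): a current Category 6 Registration is held. (f) is not triggered (the courier service is classified under the services sector), so (e) stands. Exception (a) does not apply.
Exception (b) requires that the employer operates from a single site; but the employer operates from multiple sites, so (b) is unavailable.
Exception (c) fails — the employer is for-profit.
Exception (d)'s conditions are all satisfied: a current Small Employer Certificate is held; the reference index is 339, under the 344 limit. However, paragraphs (h)–(m) must be considered: (h) operates against (d): a current Provisional Clearance is held. (i) applies (a current Provisional Registration is held), but yields to (j): (j) is engaged — a current Schedule 4 Notice is held. (k), which would lift (j), is inapplicable — the coverage ratio is 28%, short of 36%. Exception (d) does not apply.
Every exception is unavailable, so the rule governs.

Yes — Lila's courier service must provide paid sick leave.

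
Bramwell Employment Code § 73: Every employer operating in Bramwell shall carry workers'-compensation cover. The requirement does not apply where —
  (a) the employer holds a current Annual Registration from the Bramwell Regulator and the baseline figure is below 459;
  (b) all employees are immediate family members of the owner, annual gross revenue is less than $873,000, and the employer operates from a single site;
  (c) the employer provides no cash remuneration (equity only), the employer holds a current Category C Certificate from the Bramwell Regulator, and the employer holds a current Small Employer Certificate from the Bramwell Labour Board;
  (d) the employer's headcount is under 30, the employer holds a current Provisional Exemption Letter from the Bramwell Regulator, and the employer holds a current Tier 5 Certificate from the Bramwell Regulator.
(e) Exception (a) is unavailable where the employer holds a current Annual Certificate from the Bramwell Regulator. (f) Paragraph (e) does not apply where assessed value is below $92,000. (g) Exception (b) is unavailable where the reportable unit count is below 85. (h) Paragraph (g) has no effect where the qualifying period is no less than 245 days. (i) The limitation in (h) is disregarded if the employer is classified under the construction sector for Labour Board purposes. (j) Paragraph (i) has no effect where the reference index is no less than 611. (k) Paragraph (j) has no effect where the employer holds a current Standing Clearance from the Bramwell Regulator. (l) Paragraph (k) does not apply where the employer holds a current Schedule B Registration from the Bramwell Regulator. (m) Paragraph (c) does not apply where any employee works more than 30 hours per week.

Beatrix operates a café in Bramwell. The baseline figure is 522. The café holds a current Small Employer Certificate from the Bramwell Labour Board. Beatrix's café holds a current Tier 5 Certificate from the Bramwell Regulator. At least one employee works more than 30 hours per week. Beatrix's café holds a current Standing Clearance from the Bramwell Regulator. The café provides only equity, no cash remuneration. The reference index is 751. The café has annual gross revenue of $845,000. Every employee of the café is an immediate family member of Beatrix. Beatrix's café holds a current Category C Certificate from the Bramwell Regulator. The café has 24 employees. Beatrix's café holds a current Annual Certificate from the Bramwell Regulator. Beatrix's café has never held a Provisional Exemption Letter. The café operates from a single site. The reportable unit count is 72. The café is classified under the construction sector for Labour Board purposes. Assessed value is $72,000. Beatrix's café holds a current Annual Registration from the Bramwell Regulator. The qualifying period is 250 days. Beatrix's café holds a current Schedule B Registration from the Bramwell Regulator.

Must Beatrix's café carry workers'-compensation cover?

Exception (a) requires that the baseline figure is below 459; but the baseline figure is 522, not below 459, so (a) is unavailable.
Exception (b): every employee is an immediate family member; annual gross revenue is $845,000, less than the $873,000 limit; the employer operates from a single site — every condition holds. Considering the limiting provisions: (g) would limit (b) — the reportable unit count is 72, below the 85 limit — but (h) sets (g) aside: (h) operates against (g): the qualifying period is 250 days, meeting the 245 days threshold. (i) would limit (h) — the café is classified under the construction sector — but (j) sets (i) aside: (j) operates — the reference index is 751, meeting the 611 threshold. (k) operates (a current Standing Clearance is held), but is displaced by (l): (l) operates against (k): a current Schedule B Registration is held. So (b) applies.
Exception (c)'s conditions are all satisfied: remuneration is equity-only; a current Category C Certificate is held; a current Small Employer Certificate is held. However, paragraph (m) must be considered: (m) operates against (c): at least one employee exceeds 30 hours/week. Exception (c) does not apply.
Exception (d) fails — no current Provisional Exemption Letter is held.

No — exception (b) applies; Beatrix's café is not required to carry workers'-compensation cover.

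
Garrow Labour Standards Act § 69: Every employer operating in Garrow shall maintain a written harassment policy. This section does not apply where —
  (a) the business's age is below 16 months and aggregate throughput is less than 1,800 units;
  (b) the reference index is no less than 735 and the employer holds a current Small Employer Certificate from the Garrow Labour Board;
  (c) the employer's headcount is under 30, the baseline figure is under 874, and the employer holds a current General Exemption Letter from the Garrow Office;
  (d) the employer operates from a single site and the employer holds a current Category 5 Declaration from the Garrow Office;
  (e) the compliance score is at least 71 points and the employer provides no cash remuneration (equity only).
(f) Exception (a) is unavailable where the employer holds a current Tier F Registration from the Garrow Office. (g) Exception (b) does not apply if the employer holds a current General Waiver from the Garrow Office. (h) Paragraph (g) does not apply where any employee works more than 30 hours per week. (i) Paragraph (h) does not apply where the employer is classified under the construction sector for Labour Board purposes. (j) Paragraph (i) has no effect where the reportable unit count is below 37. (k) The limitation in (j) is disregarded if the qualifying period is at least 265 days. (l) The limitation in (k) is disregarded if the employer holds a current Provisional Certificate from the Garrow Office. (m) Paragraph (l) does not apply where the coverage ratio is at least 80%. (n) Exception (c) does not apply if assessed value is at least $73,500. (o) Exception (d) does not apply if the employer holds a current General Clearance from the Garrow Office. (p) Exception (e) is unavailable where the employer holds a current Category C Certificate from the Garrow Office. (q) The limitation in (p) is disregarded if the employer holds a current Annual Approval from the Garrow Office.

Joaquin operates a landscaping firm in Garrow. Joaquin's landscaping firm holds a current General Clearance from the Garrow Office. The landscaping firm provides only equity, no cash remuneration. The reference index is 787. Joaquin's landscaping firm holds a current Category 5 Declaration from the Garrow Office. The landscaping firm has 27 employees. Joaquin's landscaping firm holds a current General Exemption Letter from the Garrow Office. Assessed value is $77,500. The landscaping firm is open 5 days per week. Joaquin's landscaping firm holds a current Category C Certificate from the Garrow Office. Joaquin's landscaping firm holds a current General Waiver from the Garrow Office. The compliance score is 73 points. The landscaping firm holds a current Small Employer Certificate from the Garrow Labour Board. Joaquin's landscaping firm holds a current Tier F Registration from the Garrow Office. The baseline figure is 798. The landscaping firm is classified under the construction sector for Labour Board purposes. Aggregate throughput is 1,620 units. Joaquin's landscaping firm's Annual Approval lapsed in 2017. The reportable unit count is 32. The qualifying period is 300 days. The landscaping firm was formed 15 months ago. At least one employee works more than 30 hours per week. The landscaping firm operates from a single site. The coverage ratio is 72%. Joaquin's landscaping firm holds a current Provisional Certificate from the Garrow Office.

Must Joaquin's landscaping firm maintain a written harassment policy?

No — exception (b) applies; Joaquin's landscaping firm is not required to maintain a written harassment policy.

Exception (a): the business's age is 15 months, below the 16 months limit; aggregate throughput is 1,620 units, less than the 1,800 units limit — every condition holds. However, paragraph (f) must be considered: (f) operates against (a): a current Tier F Registration is held. (a) is therefore removed.
Exception (b) is satisfied on its face — the reference index is 787, meeting the 735 threshold; a current Small Employer Certificate is held. Under paragraphs (g)–(m): (g) is triggered (a current General Waiver is held), but yields to (h): (h) operates — at least one employee exceeds 30 hours/week. (i) would limit (h) — the landscaping firm is classified under the construction sector — but (j) sets (i) aside: (j) is triggered — the reportable unit count is 32, below the 37 limit. (k) would limit (j) — the qualifying period is 300 days, meeting the 265 days threshold — but (l) sets (k) aside: (l) operates against (k): a current Provisional Certificate is held. (m), which would lift (l), is inapplicable — the coverage ratio is 72%, short of 80%. Exception (b) stands.
All of (c)'s requirements are met (the employer's headcount is 27, under the 30 limit; the baseline figure is 798, under the 874 limit; a current General Exemption Letter is held). However, paragraph (n) must be considered: (n) operates against (c): assessed value is $77,500, meeting the $73,500 threshold. So (c) is unavailable.
All of (d)'s requirements are met (the employer operates from a single site; a current Category 5 Declaration is held). But: (o) operates against (d): a current General Clearance is held. So (d) is unavailable.
Exception (e): the compliance score is 73 points, meeting the 71 points threshold; remuneration is equity-only — every condition holds. But applying paragraphs (p)–(q): (p) operates against (e): a current Category C Certificate is held. (q) is inapplicable (the Annual Approval is not current), so (p) stands. (e) is therefore removed.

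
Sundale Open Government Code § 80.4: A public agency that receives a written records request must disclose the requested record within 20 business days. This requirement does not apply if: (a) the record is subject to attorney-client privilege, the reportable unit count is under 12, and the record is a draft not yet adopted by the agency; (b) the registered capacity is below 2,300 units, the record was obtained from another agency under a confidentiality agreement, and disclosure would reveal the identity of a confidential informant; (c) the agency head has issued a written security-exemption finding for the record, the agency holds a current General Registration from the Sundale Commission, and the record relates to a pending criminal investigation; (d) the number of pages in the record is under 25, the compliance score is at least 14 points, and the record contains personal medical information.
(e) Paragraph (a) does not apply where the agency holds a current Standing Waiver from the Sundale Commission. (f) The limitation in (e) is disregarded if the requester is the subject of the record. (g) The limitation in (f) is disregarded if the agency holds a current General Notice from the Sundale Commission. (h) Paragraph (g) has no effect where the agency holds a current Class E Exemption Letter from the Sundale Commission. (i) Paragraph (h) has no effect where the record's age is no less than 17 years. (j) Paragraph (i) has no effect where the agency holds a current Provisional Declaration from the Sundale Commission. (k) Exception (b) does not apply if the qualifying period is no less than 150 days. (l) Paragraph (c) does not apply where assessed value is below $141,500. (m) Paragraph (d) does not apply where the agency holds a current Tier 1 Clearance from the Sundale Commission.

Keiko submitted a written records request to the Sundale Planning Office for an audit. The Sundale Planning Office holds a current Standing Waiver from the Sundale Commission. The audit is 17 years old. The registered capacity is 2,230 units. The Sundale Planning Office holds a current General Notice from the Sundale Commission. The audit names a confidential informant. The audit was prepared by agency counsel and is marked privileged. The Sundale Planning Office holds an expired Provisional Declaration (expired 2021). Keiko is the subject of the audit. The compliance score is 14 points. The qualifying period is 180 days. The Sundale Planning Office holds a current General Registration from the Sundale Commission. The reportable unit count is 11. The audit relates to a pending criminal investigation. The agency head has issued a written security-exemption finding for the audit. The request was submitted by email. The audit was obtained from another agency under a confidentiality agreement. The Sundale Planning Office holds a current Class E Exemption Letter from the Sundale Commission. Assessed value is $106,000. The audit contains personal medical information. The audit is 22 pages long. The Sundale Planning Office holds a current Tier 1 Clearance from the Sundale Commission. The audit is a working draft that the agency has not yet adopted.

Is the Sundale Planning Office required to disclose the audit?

Exception (a)'s conditions are all satisfied: the audit is privileged; the reportable unit count is 11, under the 12 limit; the audit is an unadopted draft. But: (e) applies — a current Standing Waiver is held. (f) would limit (e) — Keiko is the subject of the audit — but (g) sets (f) aside: (g) operates against (f): a current General Notice is held. (h) would limit (g) — a current Class E Exemption Letter is held — but (i) sets (h) aside: (i) operates against (h): the record's age is 17 years, meeting the 17 years threshold. (j), which would lift (i), is inapplicable — no current Provisional Declaration is held. So (a) is unavailable.
Exception (b)'s conditions are all satisfied: the registered capacity is 2,230 units, below the 2,300 units limit; the audit was obtained under a confidentiality agreement; the audit names a confidential informant. Turning to paragraph (k): (k) operates against (b): the qualifying period is 180 days, meeting the 150 days threshold. (b) is therefore removed.
Exception (c): a written security-exemption finding has been issued; a current General Registration is held; the audit relates to a pending investigation — every condition holds. Turning to paragraph (l): (l) is triggered — assessed value is $106,000, below the $141,500 limit. So (c) is unavailable.
Exception (d) is satisfied on its face — the number of pages in the record is 22, under the 25 limit; the compliance score is 14 points, meeting the 14 points threshold; the audit contains personal medical information. However, paragraph (m) must be considered: (m) applies — a current Tier 1 Clearance is held. (d) is therefore removed.
Every exception is unavailable, so the rule governs.

Yes — the Sundale Planning Office must disclose the audit.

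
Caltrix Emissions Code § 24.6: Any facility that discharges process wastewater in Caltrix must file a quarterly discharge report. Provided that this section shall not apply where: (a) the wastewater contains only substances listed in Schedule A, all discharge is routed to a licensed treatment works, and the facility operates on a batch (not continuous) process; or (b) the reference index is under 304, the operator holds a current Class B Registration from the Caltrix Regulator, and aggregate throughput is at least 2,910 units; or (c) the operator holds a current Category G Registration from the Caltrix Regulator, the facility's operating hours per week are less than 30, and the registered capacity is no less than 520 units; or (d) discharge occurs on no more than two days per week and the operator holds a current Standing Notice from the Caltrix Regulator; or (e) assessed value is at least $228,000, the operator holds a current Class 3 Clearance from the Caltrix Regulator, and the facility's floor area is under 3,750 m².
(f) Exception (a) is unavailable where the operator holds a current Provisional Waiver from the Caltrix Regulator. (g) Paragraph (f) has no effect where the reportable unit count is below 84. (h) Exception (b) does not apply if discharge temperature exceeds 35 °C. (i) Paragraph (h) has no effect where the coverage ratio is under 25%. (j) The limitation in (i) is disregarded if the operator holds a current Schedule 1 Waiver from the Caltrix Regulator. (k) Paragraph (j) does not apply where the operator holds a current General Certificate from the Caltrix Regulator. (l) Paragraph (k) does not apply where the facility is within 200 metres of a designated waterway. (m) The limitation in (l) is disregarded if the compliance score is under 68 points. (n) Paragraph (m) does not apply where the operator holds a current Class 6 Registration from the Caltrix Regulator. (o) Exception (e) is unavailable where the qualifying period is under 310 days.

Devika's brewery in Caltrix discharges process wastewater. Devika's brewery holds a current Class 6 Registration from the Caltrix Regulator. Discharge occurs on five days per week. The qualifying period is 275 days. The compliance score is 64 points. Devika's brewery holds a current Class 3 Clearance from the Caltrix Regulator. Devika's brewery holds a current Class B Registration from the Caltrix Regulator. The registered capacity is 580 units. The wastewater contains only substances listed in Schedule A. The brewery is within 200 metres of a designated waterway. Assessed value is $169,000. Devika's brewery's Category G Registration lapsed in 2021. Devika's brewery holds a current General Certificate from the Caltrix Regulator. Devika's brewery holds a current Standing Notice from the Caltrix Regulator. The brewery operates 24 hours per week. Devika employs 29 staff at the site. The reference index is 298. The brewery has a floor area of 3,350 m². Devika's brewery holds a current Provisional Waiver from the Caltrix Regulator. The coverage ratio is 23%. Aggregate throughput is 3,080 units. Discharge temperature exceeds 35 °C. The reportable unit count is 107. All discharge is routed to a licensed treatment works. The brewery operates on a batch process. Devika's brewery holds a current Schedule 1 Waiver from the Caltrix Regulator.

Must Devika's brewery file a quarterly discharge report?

Yes — Devika's brewery must file a quarterly discharge report.

Exception (a) is satisfied on its face — the wastewater is Schedule-A-only; discharge is routed to a licensed treatment works; the facility operates on a batch process. Turning to paragraphs (f)–(g): (f) applies — a current Provisional Waiver is held. (g), which would lift (f), is not triggered — the reportable unit count is 107, not below 84. Exception (a) does not apply.
Exception (b): the reference index is 298, under the 304 limit; a current Class B Registration is held; aggregate throughput is 3,080 units, meeting the 2,910 units threshold — every condition holds. But applying paragraphs (h)–(n): (h) operates against (b): discharge temperature exceeds 35 °C. (i) operates (the coverage ratio is 23%, under the 25% limit), but is itself disapplied by (j): (j) operates against (i): a current Schedule 1 Waiver is held. (k) would limit (j) — a current General Certificate is held — but (l) sets (k) aside: (l) is engaged — the brewery is within 200 m of a designated waterway. (m) would limit (l) — the compliance score is 64 points, under the 68 points limit — but (n) sets (m) aside: (n) is triggered — a current Class 6 Registration is held. (b) is therefore removed.
Exception (c) fails — there is no Category G Registration in force.
Exception (d) does not apply: discharge occurs on five days per week.
Exception (e) does not apply: assessed value is $169,000, short of $228,000.
Every exception is unavailable, so the rule governs.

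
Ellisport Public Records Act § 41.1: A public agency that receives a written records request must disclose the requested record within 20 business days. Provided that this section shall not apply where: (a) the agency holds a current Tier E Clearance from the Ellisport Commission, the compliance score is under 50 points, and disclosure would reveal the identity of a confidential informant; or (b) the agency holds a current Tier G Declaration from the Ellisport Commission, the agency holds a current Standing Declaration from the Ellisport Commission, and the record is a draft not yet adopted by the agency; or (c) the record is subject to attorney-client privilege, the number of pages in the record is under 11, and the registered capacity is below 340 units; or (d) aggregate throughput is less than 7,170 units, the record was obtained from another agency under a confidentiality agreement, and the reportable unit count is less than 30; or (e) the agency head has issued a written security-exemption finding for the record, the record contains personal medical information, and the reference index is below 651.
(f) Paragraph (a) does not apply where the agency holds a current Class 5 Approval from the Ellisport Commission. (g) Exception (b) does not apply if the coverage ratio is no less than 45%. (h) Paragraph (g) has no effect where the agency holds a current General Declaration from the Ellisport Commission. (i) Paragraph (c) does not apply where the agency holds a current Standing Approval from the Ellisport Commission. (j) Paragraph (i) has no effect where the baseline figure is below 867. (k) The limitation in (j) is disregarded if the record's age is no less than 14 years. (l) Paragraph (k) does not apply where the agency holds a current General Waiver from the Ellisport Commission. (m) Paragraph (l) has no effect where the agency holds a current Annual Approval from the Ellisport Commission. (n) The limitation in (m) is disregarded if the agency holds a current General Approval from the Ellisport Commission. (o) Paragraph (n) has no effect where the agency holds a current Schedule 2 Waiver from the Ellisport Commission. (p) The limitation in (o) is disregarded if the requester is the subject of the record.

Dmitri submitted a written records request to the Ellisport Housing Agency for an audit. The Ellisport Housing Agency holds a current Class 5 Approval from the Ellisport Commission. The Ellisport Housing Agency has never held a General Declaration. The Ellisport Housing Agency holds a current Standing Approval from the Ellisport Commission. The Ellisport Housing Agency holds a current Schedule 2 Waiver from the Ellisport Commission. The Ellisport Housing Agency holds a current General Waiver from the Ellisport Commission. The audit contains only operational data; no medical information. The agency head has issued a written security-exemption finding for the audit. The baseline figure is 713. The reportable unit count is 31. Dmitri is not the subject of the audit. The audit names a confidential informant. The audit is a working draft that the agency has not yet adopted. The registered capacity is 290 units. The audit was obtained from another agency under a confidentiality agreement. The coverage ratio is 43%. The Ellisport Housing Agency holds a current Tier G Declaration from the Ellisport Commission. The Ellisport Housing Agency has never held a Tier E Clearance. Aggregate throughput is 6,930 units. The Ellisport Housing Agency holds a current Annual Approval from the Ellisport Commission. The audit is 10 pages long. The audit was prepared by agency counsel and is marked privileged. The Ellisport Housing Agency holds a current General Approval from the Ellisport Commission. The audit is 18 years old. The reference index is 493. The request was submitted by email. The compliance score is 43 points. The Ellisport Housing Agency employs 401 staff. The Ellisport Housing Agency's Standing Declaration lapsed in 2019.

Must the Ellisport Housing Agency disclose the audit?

Exception (a) does not apply: there is no Tier E Clearance in force.
Exception (b) requires that the agency holds a current Standing Declaration from the Ellisport Commission; but no current Standing Declaration is held, so (b) is unavailable.
All of (c)'s requirements are met (the audit is privileged; the number of pages in the record is 10, under the 11 limit; the registered capacity is 290 units, below the 340 units limit). But: (i) is triggered — a current Standing Approval is held. (j) is triggered (the baseline figure is 713, below the 867 limit), but is overridden by (k): (k) is engaged — the record's age is 18 years, meeting the 14 years threshold. (l) is engaged (a current General Waiver is held), but is displaced by (m): (m) operates against (l): a current Annual Approval is held. (n) would limit (m) — a current General Approval is held — but (o) sets (n) aside: (o) operates against (n): a current Schedule 2 Waiver is held. (p), which would lift (o), is not triggered — Dmitri is not the subject of the audit. Exception (c) does not apply.
Exception (d) does not apply: the reportable unit count is 31, not less than 30.
Exception (e) requires that the record contains personal medical information; but the audit contains only operational data, so (e) is unavailable.
No exception displaces § 41.1.

Yes — the Ellisport Housing Agency must disclose the audit.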